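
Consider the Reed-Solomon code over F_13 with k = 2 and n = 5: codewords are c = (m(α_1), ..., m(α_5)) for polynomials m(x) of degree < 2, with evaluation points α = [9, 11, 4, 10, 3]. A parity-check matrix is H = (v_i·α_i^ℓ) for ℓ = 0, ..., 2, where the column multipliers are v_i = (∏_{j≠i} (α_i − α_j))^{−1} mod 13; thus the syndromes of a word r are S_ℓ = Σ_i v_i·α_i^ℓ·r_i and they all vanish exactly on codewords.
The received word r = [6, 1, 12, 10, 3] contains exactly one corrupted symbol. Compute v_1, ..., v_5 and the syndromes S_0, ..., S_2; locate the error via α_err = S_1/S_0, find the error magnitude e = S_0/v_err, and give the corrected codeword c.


S = (9, 1, 3), error at position 5, error magnitude e = 8, c = [6, 1, 12, 10, 8].

Step 1: column multipliers v_i = (∏_{j≠i}(α_i − α_j))^{−1} mod 13.
  i = 1 (α = 9): (9−11)(9−4)(9−10)(9−3) = (−2)·5·(−1)·6 = 60 ≡ 8, so v_1 = 8^{−1} = 5 (mod 13).
  i = 2 (α = 11): (11−9)(11−4)(11−10)(11−3) = 2·7·1·8 = 112 ≡ 8, so v_2 = 8^{−1} = 5 (mod 13).
  i = 3 (α = 4): (4−9)(4−11)(4−10)(4−3) = (−5)·(−7)·(−6)·1 = −210 ≡ 11, so v_3 = 11^{−1} = 6 (mod 13).
  i = 4 (α = 10): (10−9)(10−11)(10−4)(10−3) = 1·(−1)·6·7 = −42 ≡ 10, so v_4 = 10^{−1} = 4 (mod 13).
  i = 5 (α = 3): (3−9)(3−11)(3−4)(3−10) = (−6)·(−8)·(−1)·(−7) = 336 ≡ 11, so v_5 = 11^{−1} = 6 (mod 13).
  v = [5, 5, 6, 4, 6].
Step 2: syndromes of r = [6, 1, 12, 10, 3] (all sums mod 13).
  S_0 = Σ v_i r_i = 5·6 + 5·1 + 6·12 + 4·10 + 6·3 = 165 ≡ 9.
  S_1 = Σ v_i α_i r_i = 5·9·6 + 5·11·1 + 6·4·12 + 4·10·10 + 6·3·3 = 1067 ≡ 1.
  α_i^2 mod 13 = [3, 4, 3, 9, 9].
  S_2 = Σ v_i α_i^2 r_i = 5·3·6 + 5·4·1 + 6·3·12 + 4·9·10 + 6·9·3 = 848 ≡ 3.
  S = (9, 1, 3) ≠ 0, so r is not a codeword (an error is present).
Step 3: locate the error. For a single error e at position i, S_ℓ = v_i·e·α_i^ℓ, so α_err = S_1/S_0.
  S_0^{−1} = 9^{−1} = 3 (mod 13), so α_err = 1·3 = 3 ≡ 3 = α_5. Error position i = 5.
  Consistency check: S_2/S_1 = 3·1 = 3 ≡ 3 = α_err ✓ (single-error assumption holds).
Step 4: error magnitude e = S_0/v_5 = S_0·∏_{j≠5}(α_5 − α_j) = 9·11 = 99 ≡ 8 (mod 13).
Step 5: correct position 5: c_5 = r_5 − e = 3 − 8 ≡ 8 (mod 13). Hence c = [6, 1, 12, 10, 8].
  Check: interpolating c through the α_i gives m(x) = 9 + 4·x (degree < 2) with m(α_i) = c_i for every i, so c is indeed a codeword.


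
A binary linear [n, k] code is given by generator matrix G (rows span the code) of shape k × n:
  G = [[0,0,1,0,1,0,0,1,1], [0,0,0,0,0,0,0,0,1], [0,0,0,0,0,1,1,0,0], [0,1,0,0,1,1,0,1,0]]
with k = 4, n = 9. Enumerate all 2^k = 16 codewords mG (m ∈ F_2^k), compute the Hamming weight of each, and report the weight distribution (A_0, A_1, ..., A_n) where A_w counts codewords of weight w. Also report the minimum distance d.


Weight distribution: A_0 = 1, A_1 = 1, A_2 = 1, A_3 = 4, A_4 = 5, A_5 = 3, A_6 = 1. Minimum distance d = 1.

Enumerate all 2^4 = 16 messages m ∈ F_2^4.
For each, compute codeword c = mG in F_2^9, then tally its weight.
  m = 0000 → c = 000000000, weight = 0.
  m = 1000 → c = 001010011, weight = 4.
  m = 0100 → c = 000000001, weight = 1.
  m = 1100 → c = 001010010, weight = 3.
  m = 0010 → c = 000001100, weight = 2.
  m = 1010 → c = 001011111, weight = 6.
  m = 0110 → c = 000001101, weight = 3.
  m = 1110 → c = 001011110, weight = 5.
  m = 0001 → c = 010011010, weight = 4.
  m = 1001 → c = 011001001, weight = 4.
  m = 0101 → c = 010011011, weight = 5.
  m = 1101 → c = 011001000, weight = 3.
  m = 0011 → c = 010010110, weight = 4.
  m = 1011 → c = 011000101, weight = 4.
  m = 0111 → c = 010010111, weight = 5.
  m = 1111 → c = 011000100, weight = 3.
Tally weights:
  weight 0: 1 codewords.
  weight 1: 1 codewords.
  weight 2: 1 codewords.
  weight 3: 4 codewords.
  weight 4: 5 codewords.
  weight 5: 3 codewords.
  weight 6: 1 codewords.
Minimum distance d = smallest w > 0 with A_w > 0 = 1.
Sanity: Σ A_w = 16 = 2^4 = 16 ✓.


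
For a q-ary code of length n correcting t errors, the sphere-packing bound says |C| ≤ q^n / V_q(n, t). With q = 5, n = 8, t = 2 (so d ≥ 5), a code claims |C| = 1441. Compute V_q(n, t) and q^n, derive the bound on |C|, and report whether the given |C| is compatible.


V_q(n, t) = 481, q^n = 390625, Hamming bound = 812, |C| = 1441 > bound (violated).

Step 1: Compute V_q(n, t) = Σ_{j=0}^2 C(n, j) (q−1)^j.
  j = 0: C(8,0)·(4)^0 = 1·1 = 1.
  j = 1: C(8,1)·(4)^1 = 8·4 = 32.
  j = 2: C(8,2)·(4)^2 = 28·16 = 448.
  V_q(n, t) = 1 + 32 + 448 = 481.
Step 2: q^n = 5^8 = 390625.
Step 3: Hamming bound ⌊q^n / V_q(n,t)⌋ = ⌊390625/481⌋ = 812.
Step 4: Compare |C| = 1441 to 812: violated.
The claimed |C| lies above the Hamming bound, so no 5-ary code of length 8 with d ≥ 5 can have 1441 codewords.


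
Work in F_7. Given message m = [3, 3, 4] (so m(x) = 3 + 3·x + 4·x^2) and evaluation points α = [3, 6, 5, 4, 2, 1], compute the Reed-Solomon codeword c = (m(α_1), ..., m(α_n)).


c = [6, 4, 6, 2, 4, 3]

Message polynomial: m(x) = 3 + 3·x + 4·x^2 (mod 7).
For each evaluation point α_i, compute m(α_i) mod 7:
  α_1 = 3: Horner steps 4 → 1 → 6, so m(3) = 6.
  α_2 = 6: Horner steps 4 → 6 → 4, so m(6) = 4.
  α_3 = 5: Horner steps 4 → 2 → 6, so m(5) = 6.
  α_4 = 4: Horner steps 4 → 5 → 2, so m(4) = 2.
  α_5 = 2: Horner steps 4 → 4 → 4, so m(2) = 4.
  α_6 = 1: Horner steps 4 → 0 → 3, so m(1) = 3.
Codeword c = [6, 4, 6, 2, 4, 3] ∈ F_7^6.


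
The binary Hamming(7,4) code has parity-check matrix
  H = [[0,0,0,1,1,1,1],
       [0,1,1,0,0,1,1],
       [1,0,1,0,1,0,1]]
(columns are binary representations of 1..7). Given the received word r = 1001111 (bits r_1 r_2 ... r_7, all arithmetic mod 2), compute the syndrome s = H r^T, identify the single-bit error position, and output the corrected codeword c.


s = (0, 0, 1)^T, error position = 1, corrected codeword c = 0001111

Compute s = H r^T mod 2 one row at a time:
  s_1 = 1 + 1 + 1 + 1 = 4 ≡ 0 (mod 2).
  s_2 = 0 + 0 + 1 + 1 = 2 ≡ 0 (mod 2).
  s_3 = 1 + 0 + 1 + 1 = 3 ≡ 1 (mod 2).
s = (0, 0, 1)^T — this equals column 1 of H (binary 001), so error is at position 1.
Correct: flip bit 1 of r = 1001111 to get c = 0001111.


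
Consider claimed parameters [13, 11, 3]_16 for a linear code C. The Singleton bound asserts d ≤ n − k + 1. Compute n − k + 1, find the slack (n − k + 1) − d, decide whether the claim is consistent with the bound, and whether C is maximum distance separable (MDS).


Singleton RHS = n − k + 1 = 3, slack = 0, bound satisfied, MDS.

Singleton bound: d ≤ n − k + 1.
Here n = 13, k = 11, so n − k + 1 = 3.
Given d = 3, check d ≤ 3: YES.
Slack = (n − k + 1) − d = 0.
The code is MDS (slack = 0).
Description: the claimed parameters are [13, 11, 3]_16; such a code would be MDS (meets Singleton bound).


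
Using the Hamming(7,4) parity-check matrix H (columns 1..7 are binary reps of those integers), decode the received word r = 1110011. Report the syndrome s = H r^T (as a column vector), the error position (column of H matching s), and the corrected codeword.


s = (0, 0, 1)^T, error position = 1, corrected codeword c = 0110011

Compute s = H r^T mod 2 one row at a time:
  s_1 = 0 + 0 + 1 + 1 = 2 ≡ 0 (mod 2).
  s_2 = 1 + 1 + 1 + 1 = 4 ≡ 0 (mod 2).
  s_3 = 1 + 1 + 0 + 1 = 3 ≡ 1 (mod 2).
s = (0, 0, 1)^T — this equals column 1 of H (binary 001), so error is at position 1.
Correct: flip bit 1 of r = 1110011 to get c = 0110011.


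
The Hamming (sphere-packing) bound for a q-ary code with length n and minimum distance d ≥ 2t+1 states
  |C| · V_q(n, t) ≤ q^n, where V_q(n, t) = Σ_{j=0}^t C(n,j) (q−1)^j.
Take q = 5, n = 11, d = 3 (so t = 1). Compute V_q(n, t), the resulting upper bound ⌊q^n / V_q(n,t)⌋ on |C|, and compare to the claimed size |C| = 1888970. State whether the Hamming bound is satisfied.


V_q(n, t) = 45, q^n = 48828125, Hamming bound = 1085069, |C| = 1888970 > bound (violated).

Step 1: Compute V_q(n, t) = Σ_{j=0}^1 C(n, j) (q−1)^j.
  j = 0: C(11,0)·(4)^0 = 1·1 = 1.
  j = 1: C(11,1)·(4)^1 = 11·4 = 44.
  V_q(n, t) = 1 + 44 = 45.
Step 2: q^n = 5^11 = 48828125.
Step 3: Hamming bound ⌊q^n / V_q(n,t)⌋ = ⌊48828125/45⌋ = 1085069.
Step 4: Compare |C| = 1888970 to 1085069: violated.
The claimed |C| lies above the Hamming bound, so no 5-ary code of length 11 with d ≥ 3 can have 1888970 codewords.


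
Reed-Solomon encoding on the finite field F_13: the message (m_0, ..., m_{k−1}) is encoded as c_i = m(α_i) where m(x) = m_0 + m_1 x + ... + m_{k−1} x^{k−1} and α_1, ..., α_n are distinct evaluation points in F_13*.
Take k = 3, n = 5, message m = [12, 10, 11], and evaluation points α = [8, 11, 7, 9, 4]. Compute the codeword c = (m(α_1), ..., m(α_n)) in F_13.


c = [3, 10, 10, 5, 7]

Message polynomial: m(x) = 12 + 10·x + 11·x^2 (mod 13).
For each evaluation point α_i, compute m(α_i) mod 13:
  α_1 = 8: Horner steps 11 → 7 → 3, so m(8) = 3.
  α_2 = 11: Horner steps 11 → 1 → 10, so m(11) = 10.
  α_3 = 7: Horner steps 11 → 9 → 10, so m(7) = 10.
  α_4 = 9: Horner steps 11 → 5 → 5, so m(9) = 5.
  α_5 = 4: Horner steps 11 → 2 → 7, so m(4) = 7.
Codeword c = [3, 10, 10, 5, 7] ∈ F_13^5.


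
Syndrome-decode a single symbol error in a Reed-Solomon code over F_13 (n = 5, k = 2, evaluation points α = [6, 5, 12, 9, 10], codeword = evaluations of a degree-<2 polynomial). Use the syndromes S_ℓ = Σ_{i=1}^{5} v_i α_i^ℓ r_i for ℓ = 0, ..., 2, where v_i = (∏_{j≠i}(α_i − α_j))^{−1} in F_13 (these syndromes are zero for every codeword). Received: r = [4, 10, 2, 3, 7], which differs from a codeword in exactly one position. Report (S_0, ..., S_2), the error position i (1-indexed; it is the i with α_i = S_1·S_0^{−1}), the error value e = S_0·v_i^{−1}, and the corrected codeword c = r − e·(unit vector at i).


S = (1, 5, 12), error at position 2, error magnitude e = 10, c = [4, 0, 2, 3, 7].

Step 1: column multipliers v_i = (∏_{j≠i}(α_i − α_j))^{−1} mod 13.
  i = 1 (α = 6): (6−5)(6−12)(6−9)(6−10) = 1·(−6)·(−3)·(−4) = −72 ≡ 6, so v_1 = 6^{−1} = 11 (mod 13).
  i = 2 (α = 5): (5−6)(5−12)(5−9)(5−10) = (−1)·(−7)·(−4)·(−5) = 140 ≡ 10, so v_2 = 10^{−1} = 4 (mod 13).
  i = 3 (α = 12): (12−6)(12−5)(12−9)(12−10) = 6·7·3·2 = 252 ≡ 5, so v_3 = 5^{−1} = 8 (mod 13).
  i = 4 (α = 9): (9−6)(9−5)(9−12)(9−10) = 3·4·(−3)·(−1) = 36 ≡ 10, so v_4 = 10^{−1} = 4 (mod 13).
  i = 5 (α = 10): (10−6)(10−5)(10−12)(10−9) = 4·5·(−2)·1 = −40 ≡ 12, so v_5 = 12^{−1} = 12 (mod 13).
  v = [11, 4, 8, 4, 12].
Step 2: syndromes of r = [4, 10, 2, 3, 7] (all sums mod 13).
  S_0 = Σ v_i r_i = 11·4 + 4·10 + 8·2 + 4·3 + 12·7 = 196 ≡ 1.
  S_1 = Σ v_i α_i r_i = 11·6·4 + 4·5·10 + 8·12·2 + 4·9·3 + 12·10·7 = 1604 ≡ 5.
  α_i^2 mod 13 = [10, 12, 1, 3, 9].
  S_2 = Σ v_i α_i^2 r_i = 11·10·4 + 4·12·10 + 8·1·2 + 4·3·3 + 12·9·7 = 1728 ≡ 12.
  S = (1, 5, 12) ≠ 0, so r is not a codeword (an error is present).
Step 3: locate the error. For a single error e at position i, S_ℓ = v_i·e·α_i^ℓ, so α_err = S_1/S_0.
  S_0^{−1} = 1^{−1} = 1 (mod 13), so α_err = 5·1 = 5 ≡ 5 = α_2. Error position i = 2.
  Consistency check: S_2/S_1 = 12·8 = 96 ≡ 5 = α_err ✓ (single-error assumption holds).
Step 4: error magnitude e = S_0/v_2 = S_0·∏_{j≠2}(α_2 − α_j) = 1·10 = 10 ≡ 10 (mod 13).
Step 5: correct position 2: c_2 = r_2 − e = 10 − 10 ≡ 0 (mod 13). Hence c = [4, 0, 2, 3, 7].
  Check: interpolating c through the α_i gives m(x) = 6 + 4·x (degree < 2) with m(α_i) = c_i for every i, so c is indeed a codeword.


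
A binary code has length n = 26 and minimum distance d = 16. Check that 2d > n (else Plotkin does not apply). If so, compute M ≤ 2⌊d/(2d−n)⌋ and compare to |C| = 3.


Plotkin bound M ≤ 4; given |C| = 3 ≤ bound (satisfied).

Check applicability: 2d = 32, n = 26.
2d − n = 6 > 0, so Plotkin applies.
Compute d/(2d−n) = 16/6 ≈ 2.6667.
⌊d/(2d−n)⌋ = 2.
Plotkin bound: M ≤ 2·2 = 4.
Given |C| = 3, check: satisfied.
This |C| is below the Plotkin bound.


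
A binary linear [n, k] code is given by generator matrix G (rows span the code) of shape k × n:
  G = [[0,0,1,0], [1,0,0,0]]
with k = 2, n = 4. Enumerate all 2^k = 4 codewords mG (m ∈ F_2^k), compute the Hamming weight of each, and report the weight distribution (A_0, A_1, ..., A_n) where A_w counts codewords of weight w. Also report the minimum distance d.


Weight distribution: A_0 = 1, A_1 = 2, A_2 = 1. Minimum distance d = 1.

Enumerate all 2^2 = 4 messages m ∈ F_2^2.
For each, compute codeword c = mG in F_2^4, then tally its weight.
  m = 00 → c = 0000, weight = 0.
  m = 10 → c = 0010, weight = 1.
  m = 01 → c = 1000, weight = 1.
  m = 11 → c = 1010, weight = 2.
Tally weights:
  weight 0: 1 codewords.
  weight 1: 2 codewords.
  weight 2: 1 codewords.
Minimum distance d = smallest w > 0 with A_w > 0 = 1.
Sanity: Σ A_w = 4 = 2^2 = 4 ✓.


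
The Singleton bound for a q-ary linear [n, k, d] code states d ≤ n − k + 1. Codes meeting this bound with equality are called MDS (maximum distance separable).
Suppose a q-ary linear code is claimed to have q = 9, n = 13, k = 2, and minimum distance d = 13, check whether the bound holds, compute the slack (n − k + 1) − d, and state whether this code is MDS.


Singleton RHS = n − k + 1 = 12, slack = -1, bound violated (no such code; not MDS).

Singleton bound: d ≤ n − k + 1.
Here n = 13, k = 2, so n − k + 1 = 12.
Given d = 13, check d ≤ 12: NO.
Slack = (n − k + 1) − d = -1.
The slack is negative: d = 13 exceeds n − k + 1 = 12 by 1, so the Singleton bound is violated and no linear [13, 2, 13]_9 code can exist. In particular it is not MDS (MDS requires d = n − k + 1 exactly).
Description: the claimed parameters are [13, 2, 13]_9; such a code would be impossible (violates the Singleton bound).


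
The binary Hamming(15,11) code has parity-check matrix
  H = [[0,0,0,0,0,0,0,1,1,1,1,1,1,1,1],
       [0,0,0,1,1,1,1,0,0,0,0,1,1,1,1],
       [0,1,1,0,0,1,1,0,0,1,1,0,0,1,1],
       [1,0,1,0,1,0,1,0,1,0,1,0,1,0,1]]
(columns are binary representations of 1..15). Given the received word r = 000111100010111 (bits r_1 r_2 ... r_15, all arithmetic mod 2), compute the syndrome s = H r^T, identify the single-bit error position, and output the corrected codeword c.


s = (0, 1, 1, 1)^T, error position = 7, corrected codeword c = 000111000010111

Compute s = H r^T mod 2 one row at a time:
  s_1 = 0 + 0 + 0 + 1 + 0 + 1 + 1 + 1 = 4 ≡ 0 (mod 2).
  s_2 = 1 + 1 + 1 + 1 + 0 + 1 + 1 + 1 = 7 ≡ 1 (mod 2).
  s_3 = 0 + 0 + 1 + 1 + 0 + 1 + 1 + 1 = 5 ≡ 1 (mod 2).
  s_4 = 0 + 0 + 1 + 1 + 0 + 1 + 1 + 1 = 5 ≡ 1 (mod 2).
s = (0, 1, 1, 1)^T — this equals column 7 of H (binary 0111), so error is at position 7.
Correct: flip bit 7 of r = 000111100010111 to get c = 000111000010111.


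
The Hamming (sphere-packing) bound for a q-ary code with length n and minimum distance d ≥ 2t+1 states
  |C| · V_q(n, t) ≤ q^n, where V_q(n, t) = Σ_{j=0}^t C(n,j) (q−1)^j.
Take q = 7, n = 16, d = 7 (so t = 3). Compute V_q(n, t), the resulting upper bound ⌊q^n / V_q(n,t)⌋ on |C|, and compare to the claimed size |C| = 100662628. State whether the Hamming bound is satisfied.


V_q(n, t) = 125377, q^n = 33232930569601, Hamming bound = 265064011, |C| = 100662628 ≤ bound (satisfied).

Step 1: Compute V_q(n, t) = Σ_{j=0}^3 C(n, j) (q−1)^j.
  j = 0: C(16,0)·(6)^0 = 1·1 = 1.
  j = 1: C(16,1)·(6)^1 = 16·6 = 96.
  j = 2: C(16,2)·(6)^2 = 120·36 = 4320.
  j = 3: C(16,3)·(6)^3 = 560·216 = 120960.
  V_q(n, t) = 1 + 96 + 4320 + 120960 = 125377.
Step 2: q^n = 7^16 = 33232930569601.
Step 3: Hamming bound ⌊q^n / V_q(n,t)⌋ = ⌊33232930569601/125377⌋ = 265064011.
Step 4: Compare |C| = 100662628 to 265064011: satisfied.
The claimed |C| lies below the Hamming bound.


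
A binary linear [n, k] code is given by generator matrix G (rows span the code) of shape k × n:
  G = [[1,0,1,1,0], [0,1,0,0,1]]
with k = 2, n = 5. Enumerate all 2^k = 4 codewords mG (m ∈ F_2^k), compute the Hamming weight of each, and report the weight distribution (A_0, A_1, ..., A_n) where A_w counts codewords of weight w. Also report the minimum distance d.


Weight distribution: A_0 = 1, A_2 = 1, A_3 = 1, A_5 = 1. Minimum distance d = 2.

Enumerate all 2^2 = 4 messages m ∈ F_2^2.
For each, compute codeword c = mG in F_2^5, then tally its weight.
  m = 00 → c = 00000, weight = 0.
  m = 10 → c = 10110, weight = 3.
  m = 01 → c = 01001, weight = 2.
  m = 11 → c = 11111, weight = 5.
Tally weights:
  weight 0: 1 codewords.
  weight 2: 1 codewords.
  weight 3: 1 codewords.
  weight 5: 1 codewords.
Minimum distance d = smallest w > 0 with A_w > 0 = 2.
Sanity: Σ A_w = 4 = 2^2 = 4 ✓.


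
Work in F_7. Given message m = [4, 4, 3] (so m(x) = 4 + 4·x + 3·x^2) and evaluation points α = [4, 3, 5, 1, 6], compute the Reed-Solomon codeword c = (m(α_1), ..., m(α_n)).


c = [5, 1, 1, 4, 3]

Message polynomial: m(x) = 4 + 4·x + 3·x^2 (mod 7).
For each evaluation point α_i, compute m(α_i) mod 7:
  α_1 = 4: Horner steps 3 → 2 → 5, so m(4) = 5.
  α_2 = 3: Horner steps 3 → 6 → 1, so m(3) = 1.
  α_3 = 5: Horner steps 3 → 5 → 1, so m(5) = 1.
  α_4 = 1: Horner steps 3 → 0 → 4, so m(1) = 4.
  α_5 = 6: Horner steps 3 → 1 → 3, so m(6) = 3.
Codeword c = [5, 1, 1, 4, 3] ∈ F_7^5.


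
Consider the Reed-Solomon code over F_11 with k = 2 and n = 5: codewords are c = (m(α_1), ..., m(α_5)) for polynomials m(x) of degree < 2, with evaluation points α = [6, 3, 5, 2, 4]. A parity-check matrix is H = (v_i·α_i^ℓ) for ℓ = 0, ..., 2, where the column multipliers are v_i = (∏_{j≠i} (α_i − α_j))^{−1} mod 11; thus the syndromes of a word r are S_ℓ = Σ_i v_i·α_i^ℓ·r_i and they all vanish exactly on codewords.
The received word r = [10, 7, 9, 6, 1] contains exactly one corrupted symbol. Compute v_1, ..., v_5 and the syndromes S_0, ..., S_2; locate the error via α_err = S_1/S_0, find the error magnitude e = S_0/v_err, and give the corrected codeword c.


S = (1, 4, 5), error at position 5, error magnitude e = 4, c = [10, 7, 9, 6, 8].

Step 1: column multipliers v_i = (∏_{j≠i}(α_i − α_j))^{−1} mod 11.
  i = 1 (α = 6): (6−3)(6−5)(6−2)(6−4) = 3·1·4·2 = 24 ≡ 2, so v_1 = 2^{−1} = 6 (mod 11).
  i = 2 (α = 3): (3−6)(3−5)(3−2)(3−4) = (−3)·(−2)·1·(−1) = −6 ≡ 5, so v_2 = 5^{−1} = 9 (mod 11).
  i = 3 (α = 5): (5−6)(5−3)(5−2)(5−4) = (−1)·2·3·1 = −6 ≡ 5, so v_3 = 5^{−1} = 9 (mod 11).
  i = 4 (α = 2): (2−6)(2−3)(2−5)(2−4) = (−4)·(−1)·(−3)·(−2) = 24 ≡ 2, so v_4 = 2^{−1} = 6 (mod 11).
  i = 5 (α = 4): (4−6)(4−3)(4−5)(4−2) = (−2)·1·(−1)·2 = 4 ≡ 4, so v_5 = 4^{−1} = 3 (mod 11).
  v = [6, 9, 9, 6, 3].
Step 2: syndromes of r = [10, 7, 9, 6, 1] (all sums mod 11).
  S_0 = Σ v_i r_i = 6·10 + 9·7 + 9·9 + 6·6 + 3·1 = 243 ≡ 1.
  S_1 = Σ v_i α_i r_i = 6·6·10 + 9·3·7 + 9·5·9 + 6·2·6 + 3·4·1 = 1038 ≡ 4.
  α_i^2 mod 11 = [3, 9, 3, 4, 5].
  S_2 = Σ v_i α_i^2 r_i = 6·3·10 + 9·9·7 + 9·3·9 + 6·4·6 + 3·5·1 = 1149 ≡ 5.
  S = (1, 4, 5) ≠ 0, so r is not a codeword (an error is present).
Step 3: locate the error. For a single error e at position i, S_ℓ = v_i·e·α_i^ℓ, so α_err = S_1/S_0.
  S_0^{−1} = 1^{−1} = 1 (mod 11), so α_err = 4·1 = 4 ≡ 4 = α_5. Error position i = 5.
  Consistency check: S_2/S_1 = 5·3 = 15 ≡ 4 = α_err ✓ (single-error assumption holds).
Step 4: error magnitude e = S_0/v_5 = S_0·∏_{j≠5}(α_5 − α_j) = 1·4 = 4 ≡ 4 (mod 11).
Step 5: correct position 5: c_5 = r_5 − e = 1 − 4 ≡ 8 (mod 11). Hence c = [10, 7, 9, 6, 8].
  Check: interpolating c through the α_i gives m(x) = 4 + 1·x (degree < 2) with m(α_i) = c_i for every i, so c is indeed a codeword.


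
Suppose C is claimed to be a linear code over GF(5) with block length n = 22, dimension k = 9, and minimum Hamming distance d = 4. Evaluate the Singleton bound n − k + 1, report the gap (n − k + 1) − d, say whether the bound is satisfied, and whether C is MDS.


Singleton RHS = n − k + 1 = 14, slack = 10, bound satisfied, not MDS.

Singleton bound: d ≤ n − k + 1.
Here n = 22, k = 9, so n − k + 1 = 14.
Given d = 4, check d ≤ 14: YES.
Slack = (n − k + 1) − d = 10.
The code is NOT MDS (slack = 10 > 0).
Description: the claimed parameters are [22, 9, 4]_5; such a code would be non-MDS.


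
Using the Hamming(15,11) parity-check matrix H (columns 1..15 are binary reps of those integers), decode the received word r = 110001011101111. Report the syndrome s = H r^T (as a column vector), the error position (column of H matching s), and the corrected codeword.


s = (1, 1, 1, 0)^T, error position = 14, corrected codeword c = 110001011101101

Compute s = H r^T mod 2 one row at a time:
  s_1 = 1 + 1 + 1 + 0 + 1 + 1 + 1 + 1 = 7 ≡ 1 (mod 2).
  s_2 = 0 + 0 + 1 + 0 + 1 + 1 + 1 + 1 = 5 ≡ 1 (mod 2).
  s_3 = 1 + 0 + 1 + 0 + 1 + 0 + 1 + 1 = 5 ≡ 1 (mod 2).
  s_4 = 1 + 0 + 0 + 0 + 1 + 0 + 1 + 1 = 4 ≡ 0 (mod 2).
s = (1, 1, 1, 0)^T — this equals column 14 of H (binary 1110), so error is at position 14.
Correct: flip bit 14 of r = 110001011101111 to get c = 110001011101101.


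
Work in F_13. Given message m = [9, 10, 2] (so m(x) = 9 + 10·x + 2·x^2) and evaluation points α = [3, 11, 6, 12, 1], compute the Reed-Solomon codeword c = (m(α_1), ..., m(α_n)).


c = [5, 10, 11, 1, 8]

Message polynomial: m(x) = 9 + 10·x + 2·x^2 (mod 13).
For each evaluation point α_i, compute m(α_i) mod 13:
  α_1 = 3: Horner steps 2 → 3 → 5, so m(3) = 5.
  α_2 = 11: Horner steps 2 → 6 → 10, so m(11) = 10.
  α_3 = 6: Horner steps 2 → 9 → 11, so m(6) = 11.
  α_4 = 12: Horner steps 2 → 8 → 1, so m(12) = 1.
  α_5 = 1: Horner steps 2 → 12 → 8, so m(1) = 8.
Codeword c = [5, 10, 11, 1, 8] ∈ F_13^5.


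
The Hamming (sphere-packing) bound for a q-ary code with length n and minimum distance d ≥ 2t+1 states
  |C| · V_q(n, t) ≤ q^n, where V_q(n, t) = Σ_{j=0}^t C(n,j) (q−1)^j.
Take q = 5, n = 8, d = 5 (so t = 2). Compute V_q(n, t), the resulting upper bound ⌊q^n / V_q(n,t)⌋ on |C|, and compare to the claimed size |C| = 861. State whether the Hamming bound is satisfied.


V_q(n, t) = 481, q^n = 390625, Hamming bound = 812, |C| = 861 > bound (violated).

Step 1: Compute V_q(n, t) = Σ_{j=0}^2 C(n, j) (q−1)^j.
  j = 0: C(8,0)·(4)^0 = 1·1 = 1.
  j = 1: C(8,1)·(4)^1 = 8·4 = 32.
  j = 2: C(8,2)·(4)^2 = 28·16 = 448.
  V_q(n, t) = 1 + 32 + 448 = 481.
Step 2: q^n = 5^8 = 390625.
Step 3: Hamming bound ⌊q^n / V_q(n,t)⌋ = ⌊390625/481⌋ = 812.
Step 4: Compare |C| = 861 to 812: violated.
The claimed |C| lies above the Hamming bound, so no 5-ary code of length 8 with d ≥ 5 can have 861 codewords.


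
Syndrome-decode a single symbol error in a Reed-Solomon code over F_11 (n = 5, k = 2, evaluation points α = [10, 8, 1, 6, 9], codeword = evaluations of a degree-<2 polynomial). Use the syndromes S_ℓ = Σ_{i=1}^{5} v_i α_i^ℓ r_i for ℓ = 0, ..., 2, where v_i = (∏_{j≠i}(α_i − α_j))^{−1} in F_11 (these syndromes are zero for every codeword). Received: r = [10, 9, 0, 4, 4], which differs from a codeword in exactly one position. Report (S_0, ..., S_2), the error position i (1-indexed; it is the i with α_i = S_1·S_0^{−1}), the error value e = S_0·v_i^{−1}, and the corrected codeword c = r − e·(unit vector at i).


S = (7, 9, 10), error at position 4, error magnitude e = 7, c = [10, 9, 0, 8, 4].

Step 1: column multipliers v_i = (∏_{j≠i}(α_i − α_j))^{−1} mod 11.
  i = 1 (α = 10): (10−8)(10−1)(10−6)(10−9) = 2·9·4·1 = 72 ≡ 6, so v_1 = 6^{−1} = 2 (mod 11).
  i = 2 (α = 8): (8−10)(8−1)(8−6)(8−9) = (−2)·7·2·(−1) = 28 ≡ 6, so v_2 = 6^{−1} = 2 (mod 11).
  i = 3 (α = 1): (1−10)(1−8)(1−6)(1−9) = (−9)·(−7)·(−5)·(−8) = 2520 ≡ 1, so v_3 = 1^{−1} = 1 (mod 11).
  i = 4 (α = 6): (6−10)(6−8)(6−1)(6−9) = (−4)·(−2)·5·(−3) = −120 ≡ 1, so v_4 = 1^{−1} = 1 (mod 11).
  i = 5 (α = 9): (9−10)(9−8)(9−1)(9−6) = (−1)·1·8·3 = −24 ≡ 9, so v_5 = 9^{−1} = 5 (mod 11).
  v = [2, 2, 1, 1, 5].
Step 2: syndromes of r = [10, 9, 0, 4, 4] (all sums mod 11).
  S_0 = Σ v_i r_i = 2·10 + 2·9 + 1·0 + 1·4 + 5·4 = 62 ≡ 7.
  S_1 = Σ v_i α_i r_i = 2·10·10 + 2·8·9 + 1·1·0 + 1·6·4 + 5·9·4 = 548 ≡ 9.
  α_i^2 mod 11 = [1, 9, 1, 3, 4].
  S_2 = Σ v_i α_i^2 r_i = 2·1·10 + 2·9·9 + 1·1·0 + 1·3·4 + 5·4·4 = 274 ≡ 10.
  S = (7, 9, 10) ≠ 0, so r is not a codeword (an error is present).
Step 3: locate the error. For a single error e at position i, S_ℓ = v_i·e·α_i^ℓ, so α_err = S_1/S_0.
  S_0^{−1} = 7^{−1} = 8 (mod 11), so α_err = 9·8 = 72 ≡ 6 = α_4. Error position i = 4.
  Consistency check: S_2/S_1 = 10·5 = 50 ≡ 6 = α_err ✓ (single-error assumption holds).
Step 4: error magnitude e = S_0/v_4 = S_0·∏_{j≠4}(α_4 − α_j) = 7·1 = 7 ≡ 7 (mod 11).
Step 5: correct position 4: c_4 = r_4 − e = 4 − 7 ≡ 8 (mod 11). Hence c = [10, 9, 0, 8, 4].
  Check: interpolating c through the α_i gives m(x) = 5 + 6·x (degree < 2) with m(α_i) = c_i for every i, so c is indeed a codeword.


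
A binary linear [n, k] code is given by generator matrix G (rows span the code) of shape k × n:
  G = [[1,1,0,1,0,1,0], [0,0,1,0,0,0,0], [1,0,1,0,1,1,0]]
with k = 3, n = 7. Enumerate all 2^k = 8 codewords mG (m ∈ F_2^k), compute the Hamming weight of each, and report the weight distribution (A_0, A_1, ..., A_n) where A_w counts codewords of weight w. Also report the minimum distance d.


Weight distribution: A_0 = 1, A_1 = 1, A_3 = 2, A_4 = 3, A_5 = 1. Minimum distance d = 1.

Enumerate all 2^3 = 8 messages m ∈ F_2^3.
For each, compute codeword c = mG in F_2^7, then tally its weight.
  m = 000 → c = 0000000, weight = 0.
  m = 100 → c = 1101010, weight = 4.
  m = 010 → c = 0010000, weight = 1.
  m = 110 → c = 1111010, weight = 5.
  m = 001 → c = 1010110, weight = 4.
  m = 101 → c = 0111100, weight = 4.
  m = 011 → c = 1000110, weight = 3.
  m = 111 → c = 0101100, weight = 3.
Tally weights:
  weight 0: 1 codewords.
  weight 1: 1 codewords.
  weight 3: 2 codewords.
  weight 4: 3 codewords.
  weight 5: 1 codewords.
Minimum distance d = smallest w > 0 with A_w > 0 = 1.
Sanity: Σ A_w = 8 = 2^3 = 8 ✓.


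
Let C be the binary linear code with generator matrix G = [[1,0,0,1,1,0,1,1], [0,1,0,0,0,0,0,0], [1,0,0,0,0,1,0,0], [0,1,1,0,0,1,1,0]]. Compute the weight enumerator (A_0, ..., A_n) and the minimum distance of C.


Weight distribution: A_0 = 1, A_1 = 1, A_2 = 1, A_3 = 3, A_4 = 3, A_5 = 3, A_6 = 3, A_7 = 1. Minimum distance d = 1.

Enumerate all 2^4 = 16 messages m ∈ F_2^4.
For each, compute codeword c = mG in F_2^8, then tally its weight.
  m = 0000 → c = 00000000, weight = 0.
  m = 1000 → c = 10011011, weight = 5.
  m = 0100 → c = 01000000, weight = 1.
  m = 1100 → c = 11011011, weight = 6.
  m = 0010 → c = 10000100, weight = 2.
  m = 1010 → c = 00011111, weight = 5.
  m = 0110 → c = 11000100, weight = 3.
  m = 1110 → c = 01011111, weight = 6.
  m = 0001 → c = 01100110, weight = 4.
  m = 1001 → c = 11111101, weight = 7.
  m = 0101 → c = 00100110, weight = 3.
  m = 1101 → c = 10111101, weight = 6.
  m = 0011 → c = 11100010, weight = 4.
  m = 1011 → c = 01111001, weight = 5.
  m = 0111 → c = 10100010, weight = 3.
  m = 1111 → c = 00111001, weight = 4.
Tally weights:
  weight 0: 1 codewords.
  weight 1: 1 codewords.
  weight 2: 1 codewords.
  weight 3: 3 codewords.
  weight 4: 3 codewords.
  weight 5: 3 codewords.
  weight 6: 3 codewords.
  weight 7: 1 codewords.
Minimum distance d = smallest w > 0 with A_w > 0 = 1.
Sanity: Σ A_w = 16 = 2^4 = 16 ✓.


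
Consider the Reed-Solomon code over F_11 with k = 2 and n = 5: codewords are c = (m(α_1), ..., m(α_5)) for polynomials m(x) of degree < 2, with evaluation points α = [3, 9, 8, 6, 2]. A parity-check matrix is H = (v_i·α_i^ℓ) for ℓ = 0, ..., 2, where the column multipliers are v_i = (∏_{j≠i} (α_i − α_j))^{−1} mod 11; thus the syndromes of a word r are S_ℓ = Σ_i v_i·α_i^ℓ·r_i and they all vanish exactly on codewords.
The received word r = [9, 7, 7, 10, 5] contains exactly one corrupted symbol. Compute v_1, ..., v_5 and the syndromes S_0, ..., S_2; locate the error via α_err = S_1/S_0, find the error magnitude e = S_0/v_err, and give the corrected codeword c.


S = (8, 6, 10), error at position 2, error magnitude e = 7, c = [9, 0, 7, 10, 5].

Step 1: column multipliers v_i = (∏_{j≠i}(α_i − α_j))^{−1} mod 11.
  i = 1 (α = 3): (3−9)(3−8)(3−6)(3−2) = (−6)·(−5)·(−3)·1 = −90 ≡ 9, so v_1 = 9^{−1} = 5 (mod 11).
  i = 2 (α = 9): (9−3)(9−8)(9−6)(9−2) = 6·1·3·7 = 126 ≡ 5, so v_2 = 5^{−1} = 9 (mod 11).
  i = 3 (α = 8): (8−3)(8−9)(8−6)(8−2) = 5·(−1)·2·6 = −60 ≡ 6, so v_3 = 6^{−1} = 2 (mod 11).
  i = 4 (α = 6): (6−3)(6−9)(6−8)(6−2) = 3·(−3)·(−2)·4 = 72 ≡ 6, so v_4 = 6^{−1} = 2 (mod 11).
  i = 5 (α = 2): (2−3)(2−9)(2−8)(2−6) = (−1)·(−7)·(−6)·(−4) = 168 ≡ 3, so v_5 = 3^{−1} = 4 (mod 11).
  v = [5, 9, 2, 2, 4].
Step 2: syndromes of r = [9, 7, 7, 10, 5] (all sums mod 11).
  S_0 = Σ v_i r_i = 5·9 + 9·7 + 2·7 + 2·10 + 4·5 = 162 ≡ 8.
  S_1 = Σ v_i α_i r_i = 5·3·9 + 9·9·7 + 2·8·7 + 2·6·10 + 4·2·5 = 974 ≡ 6.
  α_i^2 mod 11 = [9, 4, 9, 3, 4].
  S_2 = Σ v_i α_i^2 r_i = 5·9·9 + 9·4·7 + 2·9·7 + 2·3·10 + 4·4·5 = 923 ≡ 10.
  S = (8, 6, 10) ≠ 0, so r is not a codeword (an error is present).
Step 3: locate the error. For a single error e at position i, S_ℓ = v_i·e·α_i^ℓ, so α_err = S_1/S_0.
  S_0^{−1} = 8^{−1} = 7 (mod 11), so α_err = 6·7 = 42 ≡ 9 = α_2. Error position i = 2.
  Consistency check: S_2/S_1 = 10·2 = 20 ≡ 9 = α_err ✓ (single-error assumption holds).
Step 4: error magnitude e = S_0/v_2 = S_0·∏_{j≠2}(α_2 − α_j) = 8·5 = 40 ≡ 7 (mod 11).
Step 5: correct position 2: c_2 = r_2 − e = 7 − 7 ≡ 0 (mod 11). Hence c = [9, 0, 7, 10, 5].
  Check: interpolating c through the α_i gives m(x) = 8 + 4·x (degree < 2) with m(α_i) = c_i for every i, so c is indeed a codeword.


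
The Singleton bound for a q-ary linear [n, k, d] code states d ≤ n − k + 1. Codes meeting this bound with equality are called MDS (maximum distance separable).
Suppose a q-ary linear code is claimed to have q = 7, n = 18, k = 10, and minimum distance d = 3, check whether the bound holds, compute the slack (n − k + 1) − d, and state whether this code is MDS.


Singleton RHS = n − k + 1 = 9, slack = 6, bound satisfied, not MDS.

Singleton bound: d ≤ n − k + 1.
Here n = 18, k = 10, so n − k + 1 = 9.
Given d = 3, check d ≤ 9: YES.
Slack = (n − k + 1) − d = 6.
The code is NOT MDS (slack = 6 > 0).
Description: the claimed parameters are [18, 10, 3]_7; such a code would be non-MDS.


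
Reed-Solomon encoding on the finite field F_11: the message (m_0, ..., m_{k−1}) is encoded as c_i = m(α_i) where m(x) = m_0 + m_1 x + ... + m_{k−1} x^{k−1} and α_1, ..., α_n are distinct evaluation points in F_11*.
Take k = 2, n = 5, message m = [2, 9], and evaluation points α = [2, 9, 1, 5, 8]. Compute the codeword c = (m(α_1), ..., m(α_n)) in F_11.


c = [9, 6, 0, 3, 8]

Message polynomial: m(x) = 2 + 9·x (mod 11).
For each evaluation point α_i, compute m(α_i) mod 11:
  α_1 = 2: Horner steps 9 → 9, so m(2) = 9.
  α_2 = 9: Horner steps 9 → 6, so m(9) = 6.
  α_3 = 1: Horner steps 9 → 0, so m(1) = 0.
  α_4 = 5: Horner steps 9 → 3, so m(5) = 3.
  α_5 = 8: Horner steps 9 → 8, so m(8) = 8.
Codeword c = [9, 6, 0, 3, 8] ∈ F_11^5.


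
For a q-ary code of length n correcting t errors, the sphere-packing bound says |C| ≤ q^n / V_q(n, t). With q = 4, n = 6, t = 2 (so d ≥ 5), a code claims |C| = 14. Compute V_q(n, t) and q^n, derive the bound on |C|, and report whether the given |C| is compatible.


V_q(n, t) = 154, q^n = 4096, Hamming bound = 26, |C| = 14 ≤ bound (satisfied).

Step 1: Compute V_q(n, t) = Σ_{j=0}^2 C(n, j) (q−1)^j.
  j = 0: C(6,0)·(3)^0 = 1·1 = 1.
  j = 1: C(6,1)·(3)^1 = 6·3 = 18.
  j = 2: C(6,2)·(3)^2 = 15·9 = 135.
  V_q(n, t) = 1 + 18 + 135 = 154.
Step 2: q^n = 4^6 = 4096.
Step 3: Hamming bound ⌊q^n / V_q(n,t)⌋ = ⌊4096/154⌋ = 26.
Step 4: Compare |C| = 14 to 26: satisfied.
The claimed |C| lies below the Hamming bound.


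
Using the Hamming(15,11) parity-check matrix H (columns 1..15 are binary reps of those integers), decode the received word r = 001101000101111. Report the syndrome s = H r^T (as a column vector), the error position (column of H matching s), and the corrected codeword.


s = (1, 0, 1, 1)^T, error position = 11, corrected codeword c = 001101000111111

Compute s = H r^T mod 2 one row at a time:
  s_1 = 0 + 0 + 1 + 0 + 1 + 1 + 1 + 1 = 5 ≡ 1 (mod 2).
  s_2 = 1 + 0 + 1 + 0 + 1 + 1 + 1 + 1 = 6 ≡ 0 (mod 2).
  s_3 = 0 + 1 + 1 + 0 + 1 + 0 + 1 + 1 = 5 ≡ 1 (mod 2).
  s_4 = 0 + 1 + 0 + 0 + 0 + 0 + 1 + 1 = 3 ≡ 1 (mod 2).
s = (1, 0, 1, 1)^T — this equals column 11 of H (binary 1011), so error is at position 11.
Correct: flip bit 11 of r = 001101000101111 to get c = 001101000111111.


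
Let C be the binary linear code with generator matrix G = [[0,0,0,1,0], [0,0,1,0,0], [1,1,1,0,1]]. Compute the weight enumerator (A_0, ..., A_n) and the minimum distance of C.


Weight distribution: A_0 = 1, A_1 = 2, A_2 = 1, A_3 = 1, A_4 = 2, A_5 = 1. Minimum distance d = 1.

Enumerate all 2^3 = 8 messages m ∈ F_2^3.
For each, compute codeword c = mG in F_2^5, then tally its weight.
  m = 000 → c = 00000, weight = 0.
  m = 100 → c = 00010, weight = 1.
  m = 010 → c = 00100, weight = 1.
  m = 110 → c = 00110, weight = 2.
  m = 001 → c = 11101, weight = 4.
  m = 101 → c = 11111, weight = 5.
  m = 011 → c = 11001, weight = 3.
  m = 111 → c = 11011, weight = 4.
Tally weights:
  weight 0: 1 codewords.
  weight 1: 2 codewords.
  weight 2: 1 codewords.
  weight 3: 1 codewords.
  weight 4: 2 codewords.
  weight 5: 1 codewords.
Minimum distance d = smallest w > 0 with A_w > 0 = 1.
Sanity: Σ A_w = 8 = 2^3 = 8 ✓.


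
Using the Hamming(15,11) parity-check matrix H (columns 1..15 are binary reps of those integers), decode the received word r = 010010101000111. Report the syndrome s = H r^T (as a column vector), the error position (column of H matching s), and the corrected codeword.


s = (0, 1, 0, 1)^T, error position = 5, corrected codeword c = 010000101000111

Compute s = H r^T mod 2 one row at a time:
  s_1 = 0 + 1 + 0 + 0 + 0 + 1 + 1 + 1 = 4 ≡ 0 (mod 2).
  s_2 = 0 + 1 + 0 + 1 + 0 + 1 + 1 + 1 = 5 ≡ 1 (mod 2).
  s_3 = 1 + 0 + 0 + 1 + 0 + 0 + 1 + 1 = 4 ≡ 0 (mod 2).
  s_4 = 0 + 0 + 1 + 1 + 1 + 0 + 1 + 1 = 5 ≡ 1 (mod 2).
s = (0, 1, 0, 1)^T — this equals column 5 of H (binary 0101), so error is at position 5.
Correct: flip bit 5 of r = 010010101000111 to get c = 010000101000111.


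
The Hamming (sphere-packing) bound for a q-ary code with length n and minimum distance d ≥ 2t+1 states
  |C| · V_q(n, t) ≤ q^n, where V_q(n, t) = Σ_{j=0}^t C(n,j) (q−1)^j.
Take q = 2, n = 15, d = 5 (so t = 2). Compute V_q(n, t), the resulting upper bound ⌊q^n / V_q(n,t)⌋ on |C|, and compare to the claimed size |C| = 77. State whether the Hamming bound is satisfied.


V_q(n, t) = 121, q^n = 32768, Hamming bound = 270, |C| = 77 ≤ bound (satisfied).

Step 1: Compute V_q(n, t) = Σ_{j=0}^2 C(n, j) (q−1)^j.
  j = 0: C(15,0)·(1)^0 = 1·1 = 1.
  j = 1: C(15,1)·(1)^1 = 15·1 = 15.
  j = 2: C(15,2)·(1)^2 = 105·1 = 105.
  V_q(n, t) = 1 + 15 + 105 = 121.
Step 2: q^n = 2^15 = 32768.
Step 3: Hamming bound ⌊q^n / V_q(n,t)⌋ = ⌊32768/121⌋ = 270.
Step 4: Compare |C| = 77 to 270: satisfied.
The claimed |C| lies below the Hamming bound.


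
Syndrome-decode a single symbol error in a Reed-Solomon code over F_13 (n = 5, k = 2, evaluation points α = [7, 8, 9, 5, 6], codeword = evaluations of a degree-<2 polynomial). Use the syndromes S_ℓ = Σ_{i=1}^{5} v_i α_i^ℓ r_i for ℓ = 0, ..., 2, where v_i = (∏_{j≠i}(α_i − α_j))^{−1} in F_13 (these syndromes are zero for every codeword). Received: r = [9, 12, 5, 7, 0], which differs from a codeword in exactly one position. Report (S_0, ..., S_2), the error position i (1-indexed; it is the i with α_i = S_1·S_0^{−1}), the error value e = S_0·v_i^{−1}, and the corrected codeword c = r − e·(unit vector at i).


S = (4, 2, 1), error at position 1, error magnitude e = 3, c = [6, 12, 5, 7, 0].

Step 1: column multipliers v_i = (∏_{j≠i}(α_i − α_j))^{−1} mod 13.
  i = 1 (α = 7): (7−8)(7−9)(7−5)(7−6) = (−1)·(−2)·2·1 = 4 ≡ 4, so v_1 = 4^{−1} = 10 (mod 13).
  i = 2 (α = 8): (8−7)(8−9)(8−5)(8−6) = 1·(−1)·3·2 = −6 ≡ 7, so v_2 = 7^{−1} = 2 (mod 13).
  i = 3 (α = 9): (9−7)(9−8)(9−5)(9−6) = 2·1·4·3 = 24 ≡ 11, so v_3 = 11^{−1} = 6 (mod 13).
  i = 4 (α = 5): (5−7)(5−8)(5−9)(5−6) = (−2)·(−3)·(−4)·(−1) = 24 ≡ 11, so v_4 = 11^{−1} = 6 (mod 13).
  i = 5 (α = 6): (6−7)(6−8)(6−9)(6−5) = (−1)·(−2)·(−3)·1 = −6 ≡ 7, so v_5 = 7^{−1} = 2 (mod 13).
  v = [10, 2, 6, 6, 2].
Step 2: syndromes of r = [9, 12, 5, 7, 0] (all sums mod 13).
  S_0 = Σ v_i r_i = 10·9 + 2·12 + 6·5 + 6·7 + 2·0 = 186 ≡ 4.
  S_1 = Σ v_i α_i r_i = 10·7·9 + 2·8·12 + 6·9·5 + 6·5·7 + 2·6·0 = 1302 ≡ 2.
  α_i^2 mod 13 = [10, 12, 3, 12, 10].
  S_2 = Σ v_i α_i^2 r_i = 10·10·9 + 2·12·12 + 6·3·5 + 6·12·7 + 2·10·0 = 1782 ≡ 1.
  S = (4, 2, 1) ≠ 0, so r is not a codeword (an error is present).
Step 3: locate the error. For a single error e at position i, S_ℓ = v_i·e·α_i^ℓ, so α_err = S_1/S_0.
  S_0^{−1} = 4^{−1} = 10 (mod 13), so α_err = 2·10 = 20 ≡ 7 = α_1. Error position i = 1.
  Consistency check: S_2/S_1 = 1·7 = 7 ≡ 7 = α_err ✓ (single-error assumption holds).
Step 4: error magnitude e = S_0/v_1 = S_0·∏_{j≠1}(α_1 − α_j) = 4·4 = 16 ≡ 3 (mod 13).
Step 5: correct position 1: c_1 = r_1 − e = 9 − 3 ≡ 6 (mod 13). Hence c = [6, 12, 5, 7, 0].
  Check: interpolating c through the α_i gives m(x) = 3 + 6·x (degree < 2) with m(α_i) = c_i for every i, so c is indeed a codeword.


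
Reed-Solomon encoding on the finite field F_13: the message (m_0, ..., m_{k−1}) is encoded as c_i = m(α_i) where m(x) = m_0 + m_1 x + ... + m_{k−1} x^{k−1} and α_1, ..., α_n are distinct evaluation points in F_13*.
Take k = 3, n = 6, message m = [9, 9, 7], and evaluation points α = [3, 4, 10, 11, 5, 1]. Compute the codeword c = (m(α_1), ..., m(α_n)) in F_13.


c = [8, 1, 6, 6, 8, 12]

Message polynomial: m(x) = 9 + 9·x + 7·x^2 (mod 13).
For each evaluation point α_i, compute m(α_i) mod 13:
  α_1 = 3: Horner steps 7 → 4 → 8, so m(3) = 8.
  α_2 = 4: Horner steps 7 → 11 → 1, so m(4) = 1.
  α_3 = 10: Horner steps 7 → 1 → 6, so m(10) = 6.
  α_4 = 11: Horner steps 7 → 8 → 6, so m(11) = 6.
  α_5 = 5: Horner steps 7 → 5 → 8, so m(5) = 8.
  α_6 = 1: Horner steps 7 → 3 → 12, so m(1) = 12.
Codeword c = [8, 1, 6, 6, 8, 12] ∈ F_13^6.


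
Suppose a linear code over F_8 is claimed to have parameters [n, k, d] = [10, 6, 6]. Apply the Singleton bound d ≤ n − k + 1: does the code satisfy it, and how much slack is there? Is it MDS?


Singleton RHS = n − k + 1 = 5, slack = -1, bound violated (no such code; not MDS).

Singleton bound: d ≤ n − k + 1.
Here n = 10, k = 6, so n − k + 1 = 5.
Given d = 6, check d ≤ 5: NO.
Slack = (n − k + 1) − d = -1.
The slack is negative: d = 6 exceeds n − k + 1 = 5 by 1, so the Singleton bound is violated and no linear [10, 6, 6]_8 code can exist. In particular it is not MDS (MDS requires d = n − k + 1 exactly).
Description: the claimed parameters are [10, 6, 6]_8; such a code would be impossible (violates the Singleton bound).


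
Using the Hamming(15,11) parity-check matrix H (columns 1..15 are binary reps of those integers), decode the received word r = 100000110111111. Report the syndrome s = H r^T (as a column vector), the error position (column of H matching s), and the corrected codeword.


s = (1, 1, 1, 1)^T, error position = 15, corrected codeword c = 100000110111110

Compute s = H r^T mod 2 one row at a time:
  s_1 = 1 + 0 + 1 + 1 + 1 + 1 + 1 + 1 = 7 ≡ 1 (mod 2).
  s_2 = 0 + 0 + 0 + 1 + 1 + 1 + 1 + 1 = 5 ≡ 1 (mod 2).
  s_3 = 0 + 0 + 0 + 1 + 1 + 1 + 1 + 1 = 5 ≡ 1 (mod 2).
  s_4 = 1 + 0 + 0 + 1 + 0 + 1 + 1 + 1 = 5 ≡ 1 (mod 2).
s = (1, 1, 1, 1)^T — this equals column 15 of H (binary 1111), so error is at position 15.
Correct: flip bit 15 of r = 100000110111111 to get c = 100000110111110.
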